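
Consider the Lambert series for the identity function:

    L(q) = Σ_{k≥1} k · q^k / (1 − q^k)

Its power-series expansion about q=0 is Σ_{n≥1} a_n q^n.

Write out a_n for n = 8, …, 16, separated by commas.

15, 13, 18, 12, 28, 14, 24, 24, 31

n=8: 1·8 2·4 4·2 8·1  f→[1+2+4+8]=15
n=9: 9·1 3·3 1·9  f→[9+3+1]=13
n=10: 1·10 2·5 5·2 10·1  f→[1+2+5+10]=18
q^11  k|11↦f(k): 11:11 1:1  a_11=12
[q^12] f(1)=1,f(2)=2,f(3)=3,f(4)=4,f(6)=6,f(12)=12 ⇒ 28
q^13  k|13↦f(k): 13:13 1:1  a_13=14
d|14:{14,7,2,1}  Σf=14+7+2+1=24
q^15  k|15↦f(k): 1:1 3:3 5:5 15:15  a_15=24
q^16  k|16↦f(k): 1:1 2:2 4:4 8:8 16:16  a_16=31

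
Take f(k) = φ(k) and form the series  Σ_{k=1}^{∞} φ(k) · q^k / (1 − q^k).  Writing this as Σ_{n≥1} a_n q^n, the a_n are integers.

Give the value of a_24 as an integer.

d|24:{1,2,3,4,6,8,12,24}  Σφ=1+1+2+2+2+4+4+8=24

a_24 = 24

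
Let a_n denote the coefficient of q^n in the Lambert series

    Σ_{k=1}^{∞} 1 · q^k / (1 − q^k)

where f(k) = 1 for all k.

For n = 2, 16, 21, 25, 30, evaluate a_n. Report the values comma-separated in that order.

n=2: 1·2 2·1  f→[1+1]=2
[q^16] f(16)=1,f(8)=1,f(4)=1,f(2)=1,f(1)=1 ⇒ 5
q^21  k|21↦f(k): 21:1 7:1 3:1 1:1  a_21=4
d|25:{25,5,1}  Σf=1+1+1=3
d|30:{1,2,3,5,6,10,15,30}  Σf=1+1+1+1+1+1+1+1=8

2, 5, 4, 3, 8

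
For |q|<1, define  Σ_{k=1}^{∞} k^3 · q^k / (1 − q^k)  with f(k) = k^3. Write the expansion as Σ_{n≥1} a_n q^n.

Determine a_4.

a_4 = 73

n=4: 1·4 2·2 4·1  f→[1+8+64]=73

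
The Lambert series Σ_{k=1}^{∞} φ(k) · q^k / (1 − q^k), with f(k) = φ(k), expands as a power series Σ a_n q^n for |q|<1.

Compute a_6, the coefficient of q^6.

q^6  k|6↦φ(k): 6:2 3:2 2:1 1:1  a_6=6

a_6 = 6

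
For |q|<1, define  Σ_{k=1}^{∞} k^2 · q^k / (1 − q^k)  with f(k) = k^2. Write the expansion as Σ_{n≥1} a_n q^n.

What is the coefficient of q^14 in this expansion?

a_14 = 250

[q^14] f(1)=1,f(2)=4,f(7)=49,f(14)=196 ⇒ 250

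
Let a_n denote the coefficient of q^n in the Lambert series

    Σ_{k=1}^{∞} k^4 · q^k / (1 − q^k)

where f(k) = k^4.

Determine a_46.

q^46  k|46↦f(k): 46:4477456 23:279841 2:16 1:1  a_46=4757314

a_46 = 4757314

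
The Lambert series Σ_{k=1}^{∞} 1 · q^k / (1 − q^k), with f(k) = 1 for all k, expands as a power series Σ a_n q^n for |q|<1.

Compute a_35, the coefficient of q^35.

a_35 = 4

q^35  k|35↦f(k): 35:1 7:1 5:1 1:1  a_35=4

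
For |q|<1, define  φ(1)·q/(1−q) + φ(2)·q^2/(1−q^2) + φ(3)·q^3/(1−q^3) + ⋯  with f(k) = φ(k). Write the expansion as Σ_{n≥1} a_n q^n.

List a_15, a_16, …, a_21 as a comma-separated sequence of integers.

[q^15] φ(15)=8,φ(5)=4,φ(3)=2,φ(1)=1 ⇒ 15
d|16:{16,8,4,2,1}  Σφ=8+4+2+1+1=16
n=17: 17·1 1·17  φ→[16+1]=17
d|18:{18,9,6,3,2,1}  Σφ=6+6+2+2+1+1=18
q^19  k|19↦φ(k): 1:1 19:18  a_19=19
q^20  k|20↦φ(k): 20:8 10:4 5:4 4:2 2:1 1:1  a_20=20
d|21:{1,3,7,21}  Σφ=1+2+6+12=21

15, 16, 17, 18, 19, 20, 21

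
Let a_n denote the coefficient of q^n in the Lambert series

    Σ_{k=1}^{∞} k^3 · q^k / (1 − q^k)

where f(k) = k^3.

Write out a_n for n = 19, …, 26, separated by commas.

q^19  k|19↦f(k): 1:1 19:6859  a_19=6860
q^20  k|20↦f(k): 1:1 2:8 4:64 5:125 10:1000 20:8000  a_20=9198
[q^21] f(21)=9261,f(7)=343,f(3)=27,f(1)=1 ⇒ 9632
q^22  k|22↦f(k): 22:10648 11:1331 2:8 1:1  a_22=11988
q^23  k|23↦f(k): 1:1 23:12167  a_23=12168
q^24  k|24↦f(k): 24:13824 12:1728 8:512 6:216 4:64 3:27 2:8 1:1  a_24=16380
[q^25] f(25)=15625,f(5)=125,f(1)=1 ⇒ 15751
[q^26] f(26)=17576,f(13)=2197,f(2)=8,f(1)=1 ⇒ 19782

6860, 9198, 9632, 11988, 12168, 16380, 15751, 19782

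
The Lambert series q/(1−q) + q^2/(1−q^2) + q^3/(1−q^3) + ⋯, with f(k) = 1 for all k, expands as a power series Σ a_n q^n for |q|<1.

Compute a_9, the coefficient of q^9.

a_9 = 3

[q^9] f(9)=1,f(3)=1,f(1)=1 ⇒ 3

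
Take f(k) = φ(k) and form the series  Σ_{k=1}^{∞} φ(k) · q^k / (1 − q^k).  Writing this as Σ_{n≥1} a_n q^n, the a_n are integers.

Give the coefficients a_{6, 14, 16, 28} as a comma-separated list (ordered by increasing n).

q^6  k|6↦φ(k): 1:1 2:1 3:2 6:2  a_6=6
q^14  k|14↦φ(k): 1:1 2:1 7:6 14:6  a_14=14
[q^16] φ(1)=1,φ(2)=1,φ(4)=2,φ(8)=4,φ(16)=8 ⇒ 16
[q^28] φ(1)=1,φ(2)=1,φ(4)=2,φ(7)=6,φ(14)=6,φ(28)=12 ⇒ 28

6, 14, 16, 28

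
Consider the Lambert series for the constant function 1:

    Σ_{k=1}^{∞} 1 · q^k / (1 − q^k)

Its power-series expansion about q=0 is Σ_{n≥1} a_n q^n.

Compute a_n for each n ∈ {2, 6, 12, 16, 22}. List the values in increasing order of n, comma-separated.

2, 4, 6, 5, 4

q^2  k|2↦f(k): 2:1 1:1  a_2=2
d|6:{1,2,3,6}  Σf=1+1+1+1=4
n=12: 12·1 6·2 4·3 3·4 2·6 1·12  f→[1+1+1+1+1+1]=6
n=16: 1·16 2·8 4·4 8·2 16·1  f→[1+1+1+1+1]=5
d|22:{1,2,11,22}  Σf=1+1+1+1=4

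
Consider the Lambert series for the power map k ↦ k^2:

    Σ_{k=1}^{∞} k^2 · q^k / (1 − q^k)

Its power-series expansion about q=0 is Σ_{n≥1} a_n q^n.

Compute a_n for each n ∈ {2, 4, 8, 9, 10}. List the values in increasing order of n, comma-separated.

[q^2] f(2)=4,f(1)=1 ⇒ 5
n=4: 1·4 2·2 4·1  f→[1+4+16]=21
q^8  k|8↦f(k): 8:64 4:16 2:4 1:1  a_8=85
q^9  k|9↦f(k): 9:81 3:9 1:1  a_9=91
n=10: 10·1 5·2 2·5 1·10  f→[100+25+4+1]=130

5, 21, 85, 91, 130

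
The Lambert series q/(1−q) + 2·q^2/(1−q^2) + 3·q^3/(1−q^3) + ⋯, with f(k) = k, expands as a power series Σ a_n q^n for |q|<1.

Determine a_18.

n=18: 1·18 2·9 3·6 6·3 9·2 18·1  f→[1+2+3+6+9+18]=39

a_18 = 39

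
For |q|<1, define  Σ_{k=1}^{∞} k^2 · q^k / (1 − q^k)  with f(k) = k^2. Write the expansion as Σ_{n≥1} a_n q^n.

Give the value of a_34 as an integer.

a_34 = 1450

q^34  k|34↦f(k): 34:1156 17:289 2:4 1:1  a_34=1450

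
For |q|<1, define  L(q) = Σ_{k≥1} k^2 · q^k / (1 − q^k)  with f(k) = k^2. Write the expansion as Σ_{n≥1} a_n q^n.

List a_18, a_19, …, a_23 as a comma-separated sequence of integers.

q^18  k|18↦f(k): 1:1 2:4 3:9 6:36 9:81 18:324  a_18=455
n=19: 1·19 19·1  f→[1+361]=362
n=20: 1·20 2·10 4·5 5·4 10·2 20·1  f→[1+4+16+25+100+400]=546
d|21:{21,7,3,1}  Σf=441+49+9+1=500
q^22  k|22↦f(k): 1:1 2:4 11:121 22:484  a_22=610
q^23  k|23↦f(k): 1:1 23:529  a_23=530

455, 362, 546, 500, 610, 530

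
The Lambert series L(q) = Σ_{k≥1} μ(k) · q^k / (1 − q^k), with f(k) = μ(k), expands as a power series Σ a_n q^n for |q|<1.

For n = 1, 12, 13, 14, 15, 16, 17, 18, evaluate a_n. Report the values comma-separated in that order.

1, 0, 0, 0, 0, 0, 0, 0

q^1  k|1↦μ(k): 1:1  a_1=1
d|12:{1,2,3,4,6,12}  Σμ=1+(-1)+(-1)+0+1+0=0
n=13: 13·1 1·13  μ→[(-1)+1]=0
q^14  k|14↦μ(k): 1:1 2:-1 7:-1 14:1  a_14=0
[q^15] μ(15)=1,μ(5)=-1,μ(3)=-1,μ(1)=1 ⇒ 0
d|16:{16,8,4,2,1}  Σμ=0+0+0+(-1)+1=0
d|17:{1,17}  Σμ=1+(-1)=0
d|18:{1,2,3,6,9,18}  Σμ=1+(-1)+(-1)+1+0+0=0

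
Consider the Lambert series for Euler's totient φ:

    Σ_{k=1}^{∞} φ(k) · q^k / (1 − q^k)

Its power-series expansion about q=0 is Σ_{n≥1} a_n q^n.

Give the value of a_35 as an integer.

q^35  k|35↦φ(k): 35:24 7:6 5:4 1:1  a_35=35

a_35 = 35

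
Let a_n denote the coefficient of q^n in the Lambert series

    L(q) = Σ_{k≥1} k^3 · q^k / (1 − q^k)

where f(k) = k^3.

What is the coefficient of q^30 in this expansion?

a_30 = 31752

q^30  k|30↦f(k): 1:1 2:8 3:27 5:125 6:216 10:1000 15:3375 30:27000  a_30=31752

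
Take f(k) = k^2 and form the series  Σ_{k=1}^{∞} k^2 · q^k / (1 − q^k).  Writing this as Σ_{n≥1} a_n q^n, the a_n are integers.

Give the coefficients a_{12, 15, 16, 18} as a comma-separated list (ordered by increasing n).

q^12  k|12↦f(k): 1:1 2:4 3:9 4:16 6:36 12:144  a_12=210
d|15:{15,5,3,1}  Σf=225+25+9+1=260
d|16:{16,8,4,2,1}  Σf=256+64+16+4+1=341
d|18:{1,2,3,6,9,18}  Σf=1+4+9+36+81+324=455

210, 260, 341, 455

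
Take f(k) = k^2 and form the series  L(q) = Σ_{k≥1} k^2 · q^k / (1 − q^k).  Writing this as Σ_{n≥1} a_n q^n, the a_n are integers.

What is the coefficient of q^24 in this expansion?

a_24 = 850

n=24: 24·1 12·2 8·3 6·4 4·6 3·8 2·12 1·24  f→[576+144+64+36+16+9+4+1]=850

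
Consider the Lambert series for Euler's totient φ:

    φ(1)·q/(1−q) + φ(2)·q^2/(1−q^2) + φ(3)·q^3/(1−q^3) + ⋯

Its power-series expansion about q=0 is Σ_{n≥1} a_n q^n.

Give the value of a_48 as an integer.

n=48: 48·1 24·2 16·3 12·4 8·6 6·8 4·12 3·16 2·24 1·48  φ→[16+8+8+4+4+2+2+2+1+1]=48

a_48 = 48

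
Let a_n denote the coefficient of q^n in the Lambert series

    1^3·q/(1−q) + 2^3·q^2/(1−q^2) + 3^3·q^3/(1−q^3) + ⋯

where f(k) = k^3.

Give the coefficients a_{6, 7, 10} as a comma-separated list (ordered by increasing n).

d|6:{1,2,3,6}  Σf=1+8+27+216=252
d|7:{7,1}  Σf=343+1=344
n=10: 10·1 5·2 2·5 1·10  f→[1000+125+8+1]=1134

252, 344, 1134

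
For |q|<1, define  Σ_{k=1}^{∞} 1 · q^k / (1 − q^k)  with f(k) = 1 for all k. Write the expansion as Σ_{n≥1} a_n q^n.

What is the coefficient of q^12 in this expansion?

a_12 = 6

q^12  k|12↦f(k): 12:1 6:1 4:1 3:1 2:1 1:1  a_12=6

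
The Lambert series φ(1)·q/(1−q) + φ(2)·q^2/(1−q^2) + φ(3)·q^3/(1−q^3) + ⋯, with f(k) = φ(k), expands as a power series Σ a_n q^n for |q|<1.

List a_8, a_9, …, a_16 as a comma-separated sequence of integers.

d|8:{1,2,4,8}  Σφ=1+1+2+4=8
q^9  k|9↦φ(k): 1:1 3:2 9:6  a_9=9
q^10  k|10↦φ(k): 1:1 2:1 5:4 10:4  a_10=10
d|11:{1,11}  Σφ=1+10=11
[q^12] φ(12)=4,φ(6)=2,φ(4)=2,φ(3)=2,φ(2)=1,φ(1)=1 ⇒ 12
[q^13] φ(1)=1,φ(13)=12 ⇒ 13
n=14: 14·1 7·2 2·7 1·14  φ→[6+6+1+1]=14
d|15:{15,5,3,1}  Σφ=8+4+2+1=15
q^16  k|16↦φ(k): 1:1 2:1 4:2 8:4 16:8  a_16=16

8, 9, 10, 11, 12, 13, 14, 15, 16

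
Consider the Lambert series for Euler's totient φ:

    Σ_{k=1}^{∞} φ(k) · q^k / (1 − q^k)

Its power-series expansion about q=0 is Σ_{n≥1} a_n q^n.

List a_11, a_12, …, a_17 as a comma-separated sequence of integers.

n=11: 11·1 1·11  φ→[10+1]=11
n=12: 1·12 2·6 3·4 4·3 6·2 12·1  φ→[1+1+2+2+2+4]=12
n=13: 13·1 1·13  φ→[12+1]=13
n=14: 1·14 2·7 7·2 14·1  φ→[1+1+6+6]=14
d|15:{1,3,5,15}  Σφ=1+2+4+8=15
[q^16] φ(16)=8,φ(8)=4,φ(4)=2,φ(2)=1,φ(1)=1 ⇒ 16
[q^17] φ(1)=1,φ(17)=16 ⇒ 17

11, 12, 13, 14, 15, 16, 17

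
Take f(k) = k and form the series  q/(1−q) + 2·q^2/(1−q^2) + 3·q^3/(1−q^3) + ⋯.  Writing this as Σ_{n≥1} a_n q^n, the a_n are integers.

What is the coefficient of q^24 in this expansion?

n=24: 1·24 2·12 3·8 4·6 6·4 8·3 12·2 24·1  f→[1+2+3+4+6+8+12+24]=60

a_24 = 60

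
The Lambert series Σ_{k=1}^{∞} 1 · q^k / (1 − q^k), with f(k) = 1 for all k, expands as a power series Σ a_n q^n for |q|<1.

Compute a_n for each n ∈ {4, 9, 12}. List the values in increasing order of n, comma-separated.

3, 3, 6

n=4: 4·1 2·2 1·4  f→[1+1+1]=3
[q^9] f(1)=1,f(3)=1,f(9)=1 ⇒ 3
[q^12] f(12)=1,f(6)=1,f(4)=1,f(3)=1,f(2)=1,f(1)=1 ⇒ 6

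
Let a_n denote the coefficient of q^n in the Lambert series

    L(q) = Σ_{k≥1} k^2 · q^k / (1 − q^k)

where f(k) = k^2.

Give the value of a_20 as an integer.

q^20  k|20↦f(k): 20:400 10:100 5:25 4:16 2:4 1:1  a_20=546

a_20 = 546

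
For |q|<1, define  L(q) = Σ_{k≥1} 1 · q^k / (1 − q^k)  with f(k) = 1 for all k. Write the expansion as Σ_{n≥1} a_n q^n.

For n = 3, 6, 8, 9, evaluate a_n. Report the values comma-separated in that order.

2, 4, 4, 3

[q^3] f(1)=1,f(3)=1 ⇒ 2
[q^6] f(6)=1,f(3)=1,f(2)=1,f(1)=1 ⇒ 4
[q^8] f(1)=1,f(2)=1,f(4)=1,f(8)=1 ⇒ 4
[q^9] f(1)=1,f(3)=1,f(9)=1 ⇒ 3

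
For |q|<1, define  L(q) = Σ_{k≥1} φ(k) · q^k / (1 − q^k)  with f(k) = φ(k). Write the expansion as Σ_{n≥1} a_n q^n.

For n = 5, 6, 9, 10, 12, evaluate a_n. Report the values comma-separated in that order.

d|5:{1,5}  Σφ=1+4=5
n=6: 6·1 3·2 2·3 1·6  φ→[2+2+1+1]=6
n=9: 1·9 3·3 9·1  φ→[1+2+6]=9
d|10:{10,5,2,1}  Σφ=4+4+1+1=10
n=12: 12·1 6·2 4·3 3·4 2·6 1·12  φ→[4+2+2+2+1+1]=12

5, 6, 9, 10, 12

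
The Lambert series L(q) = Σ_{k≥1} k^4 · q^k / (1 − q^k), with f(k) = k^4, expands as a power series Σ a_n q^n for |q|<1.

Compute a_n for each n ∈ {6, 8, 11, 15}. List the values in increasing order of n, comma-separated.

1394, 4369, 14642, 51332

d|6:{1,2,3,6}  Σf=1+16+81+1296=1394
n=8: 8·1 4·2 2·4 1·8  f→[4096+256+16+1]=4369
d|11:{1,11}  Σf=1+14641=14642
[q^15] f(1)=1,f(3)=81,f(5)=625,f(15)=50625 ⇒ 51332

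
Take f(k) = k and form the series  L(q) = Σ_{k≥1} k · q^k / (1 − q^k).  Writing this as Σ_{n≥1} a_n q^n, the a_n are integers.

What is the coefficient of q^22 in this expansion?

a_22 = 36

d|22:{1,2,11,22}  Σf=1+2+11+22=36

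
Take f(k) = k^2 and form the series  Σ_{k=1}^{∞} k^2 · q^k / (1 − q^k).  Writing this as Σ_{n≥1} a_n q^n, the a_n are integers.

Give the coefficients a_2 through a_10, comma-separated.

5, 10, 21, 26, 50, 50, 85, 91, 130

n=2: 2·1 1·2  f→[4+1]=5
n=3: 1·3 3·1  f→[1+9]=10
n=4: 1·4 2·2 4·1  f→[1+4+16]=21
q^5  k|5↦f(k): 5:25 1:1  a_5=26
d|6:{6,3,2,1}  Σf=36+9+4+1=50
d|7:{1,7}  Σf=1+49=50
n=8: 1·8 2·4 4·2 8·1  f→[1+4+16+64]=85
q^9  k|9↦f(k): 1:1 3:9 9:81  a_9=91
d|10:{10,5,2,1}  Σf=100+25+4+1=130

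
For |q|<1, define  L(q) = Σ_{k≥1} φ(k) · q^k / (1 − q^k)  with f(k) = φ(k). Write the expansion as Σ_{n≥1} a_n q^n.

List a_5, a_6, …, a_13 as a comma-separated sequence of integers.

q^5  k|5↦φ(k): 1:1 5:4  a_5=5
[q^6] φ(1)=1,φ(2)=1,φ(3)=2,φ(6)=2 ⇒ 6
[q^7] φ(1)=1,φ(7)=6 ⇒ 7
q^8  k|8↦φ(k): 8:4 4:2 2:1 1:1  a_8=8
[q^9] φ(1)=1,φ(3)=2,φ(9)=6 ⇒ 9
d|10:{1,2,5,10}  Σφ=1+1+4+4=10
n=11: 11·1 1·11  φ→[10+1]=11
n=12: 1·12 2·6 3·4 4·3 6·2 12·1  φ→[1+1+2+2+2+4]=12
[q^13] φ(1)=1,φ(13)=12 ⇒ 13

5, 6, 7, 8, 9, 10, 11, 12, 13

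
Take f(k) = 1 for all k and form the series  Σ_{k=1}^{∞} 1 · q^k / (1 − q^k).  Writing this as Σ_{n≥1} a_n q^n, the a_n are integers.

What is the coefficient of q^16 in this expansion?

a_16 = 5

[q^16] f(1)=1,f(2)=1,f(4)=1,f(8)=1,f(16)=1 ⇒ 5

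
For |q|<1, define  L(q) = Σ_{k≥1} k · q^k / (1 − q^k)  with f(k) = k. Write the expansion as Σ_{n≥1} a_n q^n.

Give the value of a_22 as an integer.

a_22 = 36

q^22  k|22↦f(k): 1:1 2:2 11:11 22:22  a_22=36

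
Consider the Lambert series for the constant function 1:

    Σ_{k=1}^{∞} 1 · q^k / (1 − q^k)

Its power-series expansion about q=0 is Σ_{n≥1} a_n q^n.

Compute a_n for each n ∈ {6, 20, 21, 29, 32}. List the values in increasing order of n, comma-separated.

4, 6, 4, 2, 6

d|6:{1,2,3,6}  Σf=1+1+1+1=4
n=20: 20·1 10·2 5·4 4·5 2·10 1·20  f→[1+1+1+1+1+1]=6
q^21  k|21↦f(k): 1:1 3:1 7:1 21:1  a_21=4
n=29: 1·29 29·1  f→[1+1]=2
[q^32] f(32)=1,f(16)=1,f(8)=1,f(4)=1,f(2)=1,f(1)=1 ⇒ 6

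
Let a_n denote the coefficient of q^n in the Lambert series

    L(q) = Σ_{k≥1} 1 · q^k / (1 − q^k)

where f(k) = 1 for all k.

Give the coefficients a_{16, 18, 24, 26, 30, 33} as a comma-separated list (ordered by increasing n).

5, 6, 8, 4, 8, 4

[q^16] f(16)=1,f(8)=1,f(4)=1,f(2)=1,f(1)=1 ⇒ 5
[q^18] f(18)=1,f(9)=1,f(6)=1,f(3)=1,f(2)=1,f(1)=1 ⇒ 6
n=24: 24·1 12·2 8·3 6·4 4·6 3·8 2·12 1·24  f→[1+1+1+1+1+1+1+1]=8
n=26: 26·1 13·2 2·13 1·26  f→[1+1+1+1]=4
n=30: 30·1 15·2 10·3 6·5 5·6 3·10 2·15 1·30  f→[1+1+1+1+1+1+1+1]=8
[q^33] f(1)=1,f(3)=1,f(11)=1,f(33)=1 ⇒ 4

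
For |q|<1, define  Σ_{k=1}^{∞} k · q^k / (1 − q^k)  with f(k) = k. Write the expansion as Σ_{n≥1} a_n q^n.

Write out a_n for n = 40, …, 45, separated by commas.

n=40: 40·1 20·2 10·4 8·5 5·8 4·10 2·20 1·40  f→[40+20+10+8+5+4+2+1]=90
d|41:{1,41}  Σf=1+41=42
[q^42] f(42)=42,f(21)=21,f(14)=14,f(7)=7,f(6)=6,f(3)=3,f(2)=2,f(1)=1 ⇒ 96
[q^43] f(1)=1,f(43)=43 ⇒ 44
d|44:{44,22,11,4,2,1}  Σf=44+22+11+4+2+1=84
n=45: 45·1 15·3 9·5 5·9 3·15 1·45  f→[45+15+9+5+3+1]=78

90, 42, 96, 44, 84, 78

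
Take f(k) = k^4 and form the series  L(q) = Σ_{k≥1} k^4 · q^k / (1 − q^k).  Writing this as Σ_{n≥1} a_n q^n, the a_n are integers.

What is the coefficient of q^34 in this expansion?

a_34 = 1419874

[q^34] f(1)=1,f(2)=16,f(17)=83521,f(34)=1336336 ⇒ 1419874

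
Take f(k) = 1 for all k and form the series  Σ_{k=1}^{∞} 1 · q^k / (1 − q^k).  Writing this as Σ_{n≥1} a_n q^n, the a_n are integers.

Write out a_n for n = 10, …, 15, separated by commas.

4, 2, 6, 2, 4, 4

n=10: 1·10 2·5 5·2 10·1  f→[1+1+1+1]=4
[q^11] f(1)=1,f(11)=1 ⇒ 2
[q^12] f(12)=1,f(6)=1,f(4)=1,f(3)=1,f(2)=1,f(1)=1 ⇒ 6
d|13:{13,1}  Σf=1+1=2
n=14: 1·14 2·7 7·2 14·1  f→[1+1+1+1]=4
q^15  k|15↦f(k): 15:1 5:1 3:1 1:1  a_15=4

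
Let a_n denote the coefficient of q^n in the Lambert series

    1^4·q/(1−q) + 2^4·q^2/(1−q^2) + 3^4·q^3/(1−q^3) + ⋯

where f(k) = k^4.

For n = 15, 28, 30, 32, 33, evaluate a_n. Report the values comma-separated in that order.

d|15:{1,3,5,15}  Σf=1+81+625+50625=51332
d|28:{1,2,4,7,14,28}  Σf=1+16+256+2401+38416+614656=655746
[q^30] f(1)=1,f(2)=16,f(3)=81,f(5)=625,f(6)=1296,f(10)=10000,f(15)=50625,f(30)=810000 ⇒ 872644
n=32: 32·1 16·2 8·4 4·8 2·16 1·32  f→[1048576+65536+4096+256+16+1]=1118481
q^33  k|33↦f(k): 1:1 3:81 11:14641 33:1185921  a_33=1200644

51332, 655746, 872644, 1118481, 1200644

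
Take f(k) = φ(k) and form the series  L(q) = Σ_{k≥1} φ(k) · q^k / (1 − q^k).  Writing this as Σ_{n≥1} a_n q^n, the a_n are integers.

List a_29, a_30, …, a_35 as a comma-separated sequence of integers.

d|29:{1,29}  Σφ=1+28=29
q^30  k|30↦φ(k): 1:1 2:1 3:2 5:4 6:2 10:4 15:8 30:8  a_30=30
q^31  k|31↦φ(k): 1:1 31:30  a_31=31
n=32: 1·32 2·16 4·8 8·4 16·2 32·1  φ→[1+1+2+4+8+16]=32
n=33: 1·33 3·11 11·3 33·1  φ→[1+2+10+20]=33
q^34  k|34↦φ(k): 34:16 17:16 2:1 1:1  a_34=34
q^35  k|35↦φ(k): 35:24 7:6 5:4 1:1  a_35=35

29, 30, 31, 32, 33, 34, 35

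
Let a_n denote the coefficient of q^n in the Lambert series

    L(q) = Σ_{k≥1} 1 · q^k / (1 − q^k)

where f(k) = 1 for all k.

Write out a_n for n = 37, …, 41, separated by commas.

2, 4, 4, 8, 2

[q^37] f(1)=1,f(37)=1 ⇒ 2
[q^38] f(38)=1,f(19)=1,f(2)=1,f(1)=1 ⇒ 4
n=39: 39·1 13·3 3·13 1·39  f→[1+1+1+1]=4
q^40  k|40↦f(k): 1:1 2:1 4:1 5:1 8:1 10:1 20:1 40:1  a_40=8
n=41: 41·1 1·41  f→[1+1]=2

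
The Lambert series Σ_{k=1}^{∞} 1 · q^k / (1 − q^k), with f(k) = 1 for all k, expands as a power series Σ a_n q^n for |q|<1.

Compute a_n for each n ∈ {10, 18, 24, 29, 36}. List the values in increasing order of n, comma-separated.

d|10:{1,2,5,10}  Σf=1+1+1+1=4
q^18  k|18↦f(k): 18:1 9:1 6:1 3:1 2:1 1:1  a_18=6
n=24: 1·24 2·12 3·8 4·6 6·4 8·3 12·2 24·1  f→[1+1+1+1+1+1+1+1]=8
q^29  k|29↦f(k): 29:1 1:1  a_29=2
[q^36] f(1)=1,f(2)=1,f(3)=1,f(4)=1,f(6)=1,f(9)=1,f(12)=1,f(18)=1,f(36)=1 ⇒ 9

4, 6, 8, 2, 9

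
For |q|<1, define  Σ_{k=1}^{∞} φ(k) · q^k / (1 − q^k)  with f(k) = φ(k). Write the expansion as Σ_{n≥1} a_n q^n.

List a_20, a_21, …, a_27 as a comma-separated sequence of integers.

d|20:{1,2,4,5,10,20}  Σφ=1+1+2+4+4+8=20
d|21:{1,3,7,21}  Σφ=1+2+6+12=21
d|22:{22,11,2,1}  Σφ=10+10+1+1=22
n=23: 23·1 1·23  φ→[22+1]=23
d|24:{1,2,3,4,6,8,12,24}  Σφ=1+1+2+2+2+4+4+8=24
q^25  k|25↦φ(k): 1:1 5:4 25:20  a_25=25
q^26  k|26↦φ(k): 1:1 2:1 13:12 26:12  a_26=26
n=27: 1·27 3·9 9·3 27·1  φ→[1+2+6+18]=27

20, 21, 22, 23, 24, 25, 26, 27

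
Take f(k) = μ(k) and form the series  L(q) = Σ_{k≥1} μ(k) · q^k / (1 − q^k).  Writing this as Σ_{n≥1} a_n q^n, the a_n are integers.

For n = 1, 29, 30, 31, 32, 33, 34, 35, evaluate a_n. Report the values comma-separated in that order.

d|1:{1}  Σμ=1=1
d|29:{1,29}  Σμ=1+(-1)=0
q^30  k|30↦μ(k): 30:-1 15:1 10:1 6:1 5:-1 3:-1 2:-1 1:1  a_30=0
d|31:{31,1}  Σμ=(-1)+1=0
d|32:{32,16,8,4,2,1}  Σμ=0+0+0+0+(-1)+1=0
q^33  k|33↦μ(k): 33:1 11:-1 3:-1 1:1  a_33=0
d|34:{1,2,17,34}  Σμ=1+(-1)+(-1)+1=0
d|35:{35,7,5,1}  Σμ=1+(-1)+(-1)+1=0

1, 0, 0, 0, 0, 0, 0, 0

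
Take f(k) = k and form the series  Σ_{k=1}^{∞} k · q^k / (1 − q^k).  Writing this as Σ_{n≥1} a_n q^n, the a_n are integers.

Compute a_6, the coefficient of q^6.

a_6 = 12

[q^6] f(1)=1,f(2)=2,f(3)=3,f(6)=6 ⇒ 12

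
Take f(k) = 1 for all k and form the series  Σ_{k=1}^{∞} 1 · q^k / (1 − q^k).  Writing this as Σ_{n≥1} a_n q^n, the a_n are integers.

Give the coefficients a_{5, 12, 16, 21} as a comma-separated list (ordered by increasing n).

n=5: 5·1 1·5  f→[1+1]=2
n=12: 1·12 2·6 3·4 4·3 6·2 12·1  f→[1+1+1+1+1+1]=6
d|16:{16,8,4,2,1}  Σf=1+1+1+1+1=5
d|21:{21,7,3,1}  Σf=1+1+1+1=4

2, 6, 5, 4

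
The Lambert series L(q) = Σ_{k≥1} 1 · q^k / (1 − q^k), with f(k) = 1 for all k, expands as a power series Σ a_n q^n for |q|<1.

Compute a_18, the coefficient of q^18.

a_18 = 6

[q^18] f(1)=1,f(2)=1,f(3)=1,f(6)=1,f(9)=1,f(18)=1 ⇒ 6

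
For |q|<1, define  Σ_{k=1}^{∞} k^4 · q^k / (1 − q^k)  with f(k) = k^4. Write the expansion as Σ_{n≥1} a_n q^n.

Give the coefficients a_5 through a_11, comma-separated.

n=5: 1·5 5·1  f→[1+625]=626
q^6  k|6↦f(k): 1:1 2:16 3:81 6:1296  a_6=1394
n=7: 7·1 1·7  f→[2401+1]=2402
n=8: 8·1 4·2 2·4 1·8  f→[4096+256+16+1]=4369
q^9  k|9↦f(k): 1:1 3:81 9:6561  a_9=6643
[q^10] f(1)=1,f(2)=16,f(5)=625,f(10)=10000 ⇒ 10642
n=11: 1·11 11·1  f→[1+14641]=14642

626, 1394, 2402, 4369, 6643, 10642, 14642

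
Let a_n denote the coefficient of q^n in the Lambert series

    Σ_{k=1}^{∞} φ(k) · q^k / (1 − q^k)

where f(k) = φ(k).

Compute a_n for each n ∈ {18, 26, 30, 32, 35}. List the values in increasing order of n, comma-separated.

n=18: 1·18 2·9 3·6 6·3 9·2 18·1  φ→[1+1+2+2+6+6]=18
d|26:{1,2,13,26}  Σφ=1+1+12+12=26
d|30:{30,15,10,6,5,3,2,1}  Σφ=8+8+4+2+4+2+1+1=30
[q^32] φ(1)=1,φ(2)=1,φ(4)=2,φ(8)=4,φ(16)=8,φ(32)=16 ⇒ 32
n=35: 1·35 5·7 7·5 35·1  φ→[1+4+6+24]=35

18, 26, 30, 32, 35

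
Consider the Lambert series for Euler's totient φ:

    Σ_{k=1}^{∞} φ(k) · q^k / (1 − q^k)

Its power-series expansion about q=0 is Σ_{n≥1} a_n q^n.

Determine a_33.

n=33: 33·1 11·3 3·11 1·33  φ→[20+10+2+1]=33

a_33 = 33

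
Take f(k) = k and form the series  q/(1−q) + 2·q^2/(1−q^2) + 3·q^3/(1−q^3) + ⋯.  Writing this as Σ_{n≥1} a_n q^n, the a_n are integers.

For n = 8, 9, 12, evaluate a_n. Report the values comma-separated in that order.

15, 13, 28

n=8: 1·8 2·4 4·2 8·1  f→[1+2+4+8]=15
n=9: 1·9 3·3 9·1  f→[1+3+9]=13
q^12  k|12↦f(k): 12:12 6:6 4:4 3:3 2:2 1:1  a_12=28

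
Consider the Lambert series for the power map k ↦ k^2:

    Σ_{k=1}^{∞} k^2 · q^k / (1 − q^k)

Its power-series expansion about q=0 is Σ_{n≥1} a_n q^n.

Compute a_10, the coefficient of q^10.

n=10: 10·1 5·2 2·5 1·10  f→[100+25+4+1]=130

a_10 = 130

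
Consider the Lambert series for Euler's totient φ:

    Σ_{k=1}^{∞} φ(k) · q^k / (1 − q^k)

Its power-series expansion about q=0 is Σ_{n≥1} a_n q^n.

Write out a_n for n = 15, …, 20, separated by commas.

q^15  k|15↦φ(k): 1:1 3:2 5:4 15:8  a_15=15
[q^16] φ(1)=1,φ(2)=1,φ(4)=2,φ(8)=4,φ(16)=8 ⇒ 16
[q^17] φ(17)=16,φ(1)=1 ⇒ 17
[q^18] φ(1)=1,φ(2)=1,φ(3)=2,φ(6)=2,φ(9)=6,φ(18)=6 ⇒ 18
d|19:{19,1}  Σφ=18+1=19
[q^20] φ(1)=1,φ(2)=1,φ(4)=2,φ(5)=4,φ(10)=4,φ(20)=8 ⇒ 20

15, 16, 17, 18, 19, 20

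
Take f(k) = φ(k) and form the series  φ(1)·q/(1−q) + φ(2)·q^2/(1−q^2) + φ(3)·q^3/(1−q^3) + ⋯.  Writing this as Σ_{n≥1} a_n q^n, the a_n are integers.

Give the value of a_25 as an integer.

n=25: 25·1 5·5 1·25  φ→[20+4+1]=25

a_25 = 25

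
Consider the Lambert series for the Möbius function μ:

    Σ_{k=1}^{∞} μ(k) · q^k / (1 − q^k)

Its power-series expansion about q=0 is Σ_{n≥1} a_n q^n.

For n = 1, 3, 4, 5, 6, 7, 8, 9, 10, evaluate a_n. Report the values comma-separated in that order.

d|1:{1}  Σμ=1=1
[q^3] μ(1)=1,μ(3)=-1 ⇒ 0
n=4: 4·1 2·2 1·4  μ→[0+(-1)+1]=0
q^5  k|5↦μ(k): 1:1 5:-1  a_5=0
[q^6] μ(1)=1,μ(2)=-1,μ(3)=-1,μ(6)=1 ⇒ 0
d|7:{7,1}  Σμ=(-1)+1=0
[q^8] μ(1)=1,μ(2)=-1,μ(4)=0,μ(8)=0 ⇒ 0
[q^9] μ(1)=1,μ(3)=-1,μ(9)=0 ⇒ 0
d|10:{1,2,5,10}  Σμ=1+(-1)+(-1)+1=0

1, 0, 0, 0, 0, 0, 0, 0, 0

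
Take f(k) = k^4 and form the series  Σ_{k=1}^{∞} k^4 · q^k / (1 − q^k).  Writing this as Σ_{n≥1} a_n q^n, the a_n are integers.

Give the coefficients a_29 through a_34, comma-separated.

d|29:{29,1}  Σf=707281+1=707282
d|30:{1,2,3,5,6,10,15,30}  Σf=1+16+81+625+1296+10000+50625+810000=872644
[q^31] f(31)=923521,f(1)=1 ⇒ 923522
[q^32] f(32)=1048576,f(16)=65536,f(8)=4096,f(4)=256,f(2)=16,f(1)=1 ⇒ 1118481
[q^33] f(33)=1185921,f(11)=14641,f(3)=81,f(1)=1 ⇒ 1200644
n=34: 34·1 17·2 2·17 1·34  f→[1336336+83521+16+1]=1419874

707282, 872644, 923522, 1118481, 1200644, 1419874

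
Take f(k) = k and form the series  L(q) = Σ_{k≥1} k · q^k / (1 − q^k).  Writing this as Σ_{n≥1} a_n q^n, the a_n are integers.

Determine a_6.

a_6 = 12

n=6: 6·1 3·2 2·3 1·6  f→[6+3+2+1]=12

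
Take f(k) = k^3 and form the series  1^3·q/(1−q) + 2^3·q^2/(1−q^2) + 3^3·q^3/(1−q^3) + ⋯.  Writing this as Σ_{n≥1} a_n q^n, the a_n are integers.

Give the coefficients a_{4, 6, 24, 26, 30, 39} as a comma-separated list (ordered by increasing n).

73, 252, 16380, 19782, 31752, 61544

n=4: 1·4 2·2 4·1  f→[1+8+64]=73
q^6  k|6↦f(k): 6:216 3:27 2:8 1:1  a_6=252
q^24  k|24↦f(k): 24:13824 12:1728 8:512 6:216 4:64 3:27 2:8 1:1  a_24=16380
[q^26] f(26)=17576,f(13)=2197,f(2)=8,f(1)=1 ⇒ 19782
q^30  k|30↦f(k): 30:27000 15:3375 10:1000 6:216 5:125 3:27 2:8 1:1  a_30=31752
d|39:{1,3,13,39}  Σf=1+27+2197+59319=61544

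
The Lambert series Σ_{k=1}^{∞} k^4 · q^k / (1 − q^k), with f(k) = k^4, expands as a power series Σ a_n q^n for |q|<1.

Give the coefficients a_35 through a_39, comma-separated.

d|35:{35,7,5,1}  Σf=1500625+2401+625+1=1503652
n=36: 1·36 2·18 3·12 4·9 6·6 9·4 12·3 18·2 36·1  f→[1+16+81+256+1296+6561+20736+104976+1679616]=1813539
[q^37] f(1)=1,f(37)=1874161 ⇒ 1874162
[q^38] f(38)=2085136,f(19)=130321,f(2)=16,f(1)=1 ⇒ 2215474
d|39:{39,13,3,1}  Σf=2313441+28561+81+1=2342084

1503652, 1813539, 1874162, 2215474, 2342084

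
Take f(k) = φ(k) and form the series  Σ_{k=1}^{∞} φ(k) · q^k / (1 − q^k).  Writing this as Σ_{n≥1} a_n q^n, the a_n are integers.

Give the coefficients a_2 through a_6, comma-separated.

d|2:{2,1}  Σφ=1+1=2
d|3:{1,3}  Σφ=1+2=3
q^4  k|4↦φ(k): 1:1 2:1 4:2  a_4=4
q^5  k|5↦φ(k): 1:1 5:4  a_5=5
n=6: 6·1 3·2 2·3 1·6  φ→[2+2+1+1]=6

2, 3, 4, 5, 6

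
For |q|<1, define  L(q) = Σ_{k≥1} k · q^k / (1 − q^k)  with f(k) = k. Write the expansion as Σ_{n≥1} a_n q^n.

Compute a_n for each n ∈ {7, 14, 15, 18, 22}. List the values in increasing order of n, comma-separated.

q^7  k|7↦f(k): 7:7 1:1  a_7=8
n=14: 1·14 2·7 7·2 14·1  f→[1+2+7+14]=24
q^15  k|15↦f(k): 1:1 3:3 5:5 15:15  a_15=24
[q^18] f(18)=18,f(9)=9,f(6)=6,f(3)=3,f(2)=2,f(1)=1 ⇒ 39
q^22  k|22↦f(k): 1:1 2:2 11:11 22:22  a_22=36

8, 24, 24, 39, 36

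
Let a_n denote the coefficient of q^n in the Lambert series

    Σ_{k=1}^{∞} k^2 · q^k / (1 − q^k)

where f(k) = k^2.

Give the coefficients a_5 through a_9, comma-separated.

26, 50, 50, 85, 91

d|5:{1,5}  Σf=1+25=26
q^6  k|6↦f(k): 1:1 2:4 3:9 6:36  a_6=50
n=7: 7·1 1·7  f→[49+1]=50
n=8: 1·8 2·4 4·2 8·1  f→[1+4+16+64]=85
[q^9] f(1)=1,f(3)=9,f(9)=81 ⇒ 91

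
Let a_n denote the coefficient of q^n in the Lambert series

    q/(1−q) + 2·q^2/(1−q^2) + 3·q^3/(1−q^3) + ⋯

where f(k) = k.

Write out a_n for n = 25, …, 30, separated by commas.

q^25  k|25↦f(k): 1:1 5:5 25:25  a_25=31
d|26:{26,13,2,1}  Σf=26+13+2+1=42
[q^27] f(27)=27,f(9)=9,f(3)=3,f(1)=1 ⇒ 40
q^28  k|28↦f(k): 1:1 2:2 4:4 7:7 14:14 28:28  a_28=56
n=29: 29·1 1·29  f→[29+1]=30
[q^30] f(30)=30,f(15)=15,f(10)=10,f(6)=6,f(5)=5,f(3)=3,f(2)=2,f(1)=1 ⇒ 72

31, 42, 40, 56, 30, 72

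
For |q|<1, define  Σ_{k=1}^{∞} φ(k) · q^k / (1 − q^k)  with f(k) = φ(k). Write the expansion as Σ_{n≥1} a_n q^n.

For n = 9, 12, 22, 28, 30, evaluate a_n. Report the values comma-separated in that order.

n=9: 1·9 3·3 9·1  φ→[1+2+6]=9
d|12:{1,2,3,4,6,12}  Σφ=1+1+2+2+2+4=12
n=22: 1·22 2·11 11·2 22·1  φ→[1+1+10+10]=22
q^28  k|28↦φ(k): 1:1 2:1 4:2 7:6 14:6 28:12  a_28=28
q^30  k|30↦φ(k): 30:8 15:8 10:4 6:2 5:4 3:2 2:1 1:1  a_30=30

9, 12, 22, 28, 30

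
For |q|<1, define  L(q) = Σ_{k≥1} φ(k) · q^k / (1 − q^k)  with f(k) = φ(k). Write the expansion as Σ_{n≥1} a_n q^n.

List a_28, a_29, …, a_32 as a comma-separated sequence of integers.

q^28  k|28↦φ(k): 1:1 2:1 4:2 7:6 14:6 28:12  a_28=28
[q^29] φ(29)=28,φ(1)=1 ⇒ 29
[q^30] φ(1)=1,φ(2)=1,φ(3)=2,φ(5)=4,φ(6)=2,φ(10)=4,φ(15)=8,φ(30)=8 ⇒ 30
d|31:{31,1}  Σφ=30+1=31
n=32: 32·1 16·2 8·4 4·8 2·16 1·32  φ→[16+8+4+2+1+1]=32

28, 29, 30, 31, 32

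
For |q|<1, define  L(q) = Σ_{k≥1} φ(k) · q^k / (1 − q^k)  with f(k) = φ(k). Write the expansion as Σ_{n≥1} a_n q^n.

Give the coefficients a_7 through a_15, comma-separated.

q^7  k|7↦φ(k): 7:6 1:1  a_7=7
n=8: 8·1 4·2 2·4 1·8  φ→[4+2+1+1]=8
q^9  k|9↦φ(k): 9:6 3:2 1:1  a_9=9
[q^10] φ(1)=1,φ(2)=1,φ(5)=4,φ(10)=4 ⇒ 10
d|11:{1,11}  Σφ=1+10=11
n=12: 1·12 2·6 3·4 4·3 6·2 12·1  φ→[1+1+2+2+2+4]=12
[q^13] φ(1)=1,φ(13)=12 ⇒ 13
[q^14] φ(1)=1,φ(2)=1,φ(7)=6,φ(14)=6 ⇒ 14
q^15  k|15↦φ(k): 1:1 3:2 5:4 15:8  a_15=15

7, 8, 9, 10, 11, 12, 13, 14, 15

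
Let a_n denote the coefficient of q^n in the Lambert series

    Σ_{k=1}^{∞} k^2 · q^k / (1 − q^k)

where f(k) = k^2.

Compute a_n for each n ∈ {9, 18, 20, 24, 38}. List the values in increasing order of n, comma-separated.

n=9: 9·1 3·3 1·9  f→[81+9+1]=91
q^18  k|18↦f(k): 1:1 2:4 3:9 6:36 9:81 18:324  a_18=455
d|20:{20,10,5,4,2,1}  Σf=400+100+25+16+4+1=546
q^24  k|24↦f(k): 1:1 2:4 3:9 4:16 6:36 8:64 12:144 24:576  a_24=850
q^38  k|38↦f(k): 1:1 2:4 19:361 38:1444  a_38=1810

91, 455, 546, 850, 1810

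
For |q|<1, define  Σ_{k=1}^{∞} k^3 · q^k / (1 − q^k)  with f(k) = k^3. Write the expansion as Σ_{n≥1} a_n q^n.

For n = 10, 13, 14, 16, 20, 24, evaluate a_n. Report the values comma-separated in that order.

n=10: 1·10 2·5 5·2 10·1  f→[1+8+125+1000]=1134
[q^13] f(13)=2197,f(1)=1 ⇒ 2198
n=14: 14·1 7·2 2·7 1·14  f→[2744+343+8+1]=3096
n=16: 1·16 2·8 4·4 8·2 16·1  f→[1+8+64+512+4096]=4681
n=20: 20·1 10·2 5·4 4·5 2·10 1·20  f→[8000+1000+125+64+8+1]=9198
q^24  k|24↦f(k): 24:13824 12:1728 8:512 6:216 4:64 3:27 2:8 1:1  a_24=16380

1134, 2198, 3096, 4681, 9198, 16380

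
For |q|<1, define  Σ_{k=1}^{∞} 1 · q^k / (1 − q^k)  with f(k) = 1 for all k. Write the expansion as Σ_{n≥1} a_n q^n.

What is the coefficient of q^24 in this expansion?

n=24: 1·24 2·12 3·8 4·6 6·4 8·3 12·2 24·1  f→[1+1+1+1+1+1+1+1]=8

a_24 = 8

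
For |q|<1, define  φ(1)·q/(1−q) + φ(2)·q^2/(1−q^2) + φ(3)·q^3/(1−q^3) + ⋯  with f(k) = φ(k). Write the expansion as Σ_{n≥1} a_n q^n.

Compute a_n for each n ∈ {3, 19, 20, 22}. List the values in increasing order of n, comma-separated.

[q^3] φ(1)=1,φ(3)=2 ⇒ 3
n=19: 19·1 1·19  φ→[18+1]=19
q^20  k|20↦φ(k): 1:1 2:1 4:2 5:4 10:4 20:8  a_20=20
d|22:{1,2,11,22}  Σφ=1+1+10+10=22

3, 19, 20, 22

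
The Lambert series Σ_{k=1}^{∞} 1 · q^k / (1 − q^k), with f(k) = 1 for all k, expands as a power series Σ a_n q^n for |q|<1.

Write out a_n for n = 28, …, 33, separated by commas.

n=28: 1·28 2·14 4·7 7·4 14·2 28·1  f→[1+1+1+1+1+1]=6
n=29: 29·1 1·29  f→[1+1]=2
n=30: 30·1 15·2 10·3 6·5 5·6 3·10 2·15 1·30  f→[1+1+1+1+1+1+1+1]=8
q^31  k|31↦f(k): 31:1 1:1  a_31=2
d|32:{1,2,4,8,16,32}  Σf=1+1+1+1+1+1=6
[q^33] f(1)=1,f(3)=1,f(11)=1,f(33)=1 ⇒ 4

6, 2, 8, 2, 6, 4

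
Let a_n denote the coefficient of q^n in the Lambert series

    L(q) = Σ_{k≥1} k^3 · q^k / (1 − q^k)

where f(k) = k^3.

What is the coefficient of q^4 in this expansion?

a_4 = 73

d|4:{4,2,1}  Σf=64+8+1=73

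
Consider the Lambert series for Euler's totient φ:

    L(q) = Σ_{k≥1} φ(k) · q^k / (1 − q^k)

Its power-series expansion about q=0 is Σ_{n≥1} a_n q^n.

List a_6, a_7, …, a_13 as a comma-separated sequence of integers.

q^6  k|6↦φ(k): 6:2 3:2 2:1 1:1  a_6=6
d|7:{7,1}  Σφ=6+1=7
[q^8] φ(8)=4,φ(4)=2,φ(2)=1,φ(1)=1 ⇒ 8
d|9:{1,3,9}  Σφ=1+2+6=9
[q^10] φ(10)=4,φ(5)=4,φ(2)=1,φ(1)=1 ⇒ 10
[q^11] φ(11)=10,φ(1)=1 ⇒ 11
n=12: 1·12 2·6 3·4 4·3 6·2 12·1  φ→[1+1+2+2+2+4]=12
[q^13] φ(13)=12,φ(1)=1 ⇒ 13

6, 7, 8, 9, 10, 11, 12, 13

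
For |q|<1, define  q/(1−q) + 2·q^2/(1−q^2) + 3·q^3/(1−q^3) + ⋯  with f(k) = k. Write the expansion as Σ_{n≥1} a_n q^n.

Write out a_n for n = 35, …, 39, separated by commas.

48, 91, 38, 60, 56

q^35  k|35↦f(k): 1:1 5:5 7:7 35:35  a_35=48
d|36:{36,18,12,9,6,4,3,2,1}  Σf=36+18+12+9+6+4+3+2+1=91
n=37: 37·1 1·37  f→[37+1]=38
[q^38] f(1)=1,f(2)=2,f(19)=19,f(38)=38 ⇒ 60
n=39: 39·1 13·3 3·13 1·39  f→[39+13+3+1]=56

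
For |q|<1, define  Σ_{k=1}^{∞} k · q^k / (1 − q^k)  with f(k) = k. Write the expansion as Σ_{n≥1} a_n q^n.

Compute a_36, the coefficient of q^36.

a_36 = 91

d|36:{1,2,3,4,6,9,12,18,36}  Σf=1+2+3+4+6+9+12+18+36=91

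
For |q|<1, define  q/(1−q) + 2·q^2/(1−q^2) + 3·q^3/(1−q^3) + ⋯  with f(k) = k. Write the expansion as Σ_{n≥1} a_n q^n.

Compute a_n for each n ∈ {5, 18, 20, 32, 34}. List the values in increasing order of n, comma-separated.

6, 39, 42, 63, 54

q^5  k|5↦f(k): 5:5 1:1  a_5=6
q^18  k|18↦f(k): 1:1 2:2 3:3 6:6 9:9 18:18  a_18=39
q^20  k|20↦f(k): 20:20 10:10 5:5 4:4 2:2 1:1  a_20=42
n=32: 32·1 16·2 8·4 4·8 2·16 1·32  f→[32+16+8+4+2+1]=63
d|34:{1,2,17,34}  Σf=1+2+17+34=54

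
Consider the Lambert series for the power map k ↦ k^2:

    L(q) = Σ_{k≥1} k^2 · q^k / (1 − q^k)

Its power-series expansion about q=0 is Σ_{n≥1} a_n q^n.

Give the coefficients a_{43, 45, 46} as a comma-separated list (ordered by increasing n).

1850, 2366, 2650

q^43  k|43↦f(k): 1:1 43:1849  a_43=1850
d|45:{45,15,9,5,3,1}  Σf=2025+225+81+25+9+1=2366
n=46: 1·46 2·23 23·2 46·1  f→[1+4+529+2116]=2650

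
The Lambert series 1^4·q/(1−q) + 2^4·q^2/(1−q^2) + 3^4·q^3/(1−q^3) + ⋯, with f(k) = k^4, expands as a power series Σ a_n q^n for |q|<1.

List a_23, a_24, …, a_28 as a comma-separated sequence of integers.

q^23  k|23↦f(k): 23:279841 1:1  a_23=279842
n=24: 1·24 2·12 3·8 4·6 6·4 8·3 12·2 24·1  f→[1+16+81+256+1296+4096+20736+331776]=358258
n=25: 1·25 5·5 25·1  f→[1+625+390625]=391251
n=26: 26·1 13·2 2·13 1·26  f→[456976+28561+16+1]=485554
n=27: 1·27 3·9 9·3 27·1  f→[1+81+6561+531441]=538084
q^28  k|28↦f(k): 28:614656 14:38416 7:2401 4:256 2:16 1:1  a_28=655746

279842, 358258, 391251, 485554, 538084, 655746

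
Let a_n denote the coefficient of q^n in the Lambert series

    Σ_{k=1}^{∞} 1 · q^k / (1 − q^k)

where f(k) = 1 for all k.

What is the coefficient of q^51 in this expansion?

n=51: 51·1 17·3 3·17 1·51  f→[1+1+1+1]=4

a_51 = 4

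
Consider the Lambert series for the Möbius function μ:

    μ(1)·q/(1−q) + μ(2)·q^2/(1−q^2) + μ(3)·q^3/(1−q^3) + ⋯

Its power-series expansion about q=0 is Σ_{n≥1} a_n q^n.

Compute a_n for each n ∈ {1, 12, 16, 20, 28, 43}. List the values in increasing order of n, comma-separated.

[q^1] μ(1)=1 ⇒ 1
[q^12] μ(1)=1,μ(2)=-1,μ(3)=-1,μ(4)=0,μ(6)=1,μ(12)=0 ⇒ 0
d|16:{16,8,4,2,1}  Σμ=0+0+0+(-1)+1=0
q^20  k|20↦μ(k): 20:0 10:1 5:-1 4:0 2:-1 1:1  a_20=0
n=28: 1·28 2·14 4·7 7·4 14·2 28·1  μ→[1+(-1)+0+(-1)+1+0]=0
d|43:{1,43}  Σμ=1+(-1)=0

1, 0, 0, 0, 0, 0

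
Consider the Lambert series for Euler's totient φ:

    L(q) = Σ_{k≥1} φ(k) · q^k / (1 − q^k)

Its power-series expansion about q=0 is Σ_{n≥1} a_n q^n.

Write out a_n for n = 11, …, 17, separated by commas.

q^11  k|11↦φ(k): 1:1 11:10  a_11=11
n=12: 12·1 6·2 4·3 3·4 2·6 1·12  φ→[4+2+2+2+1+1]=12
q^13  k|13↦φ(k): 13:12 1:1  a_13=13
q^14  k|14↦φ(k): 1:1 2:1 7:6 14:6  a_14=14
[q^15] φ(1)=1,φ(3)=2,φ(5)=4,φ(15)=8 ⇒ 15
n=16: 16·1 8·2 4·4 2·8 1·16  φ→[8+4+2+1+1]=16
[q^17] φ(17)=16,φ(1)=1 ⇒ 17

11, 12, 13, 14, 15, 16, 17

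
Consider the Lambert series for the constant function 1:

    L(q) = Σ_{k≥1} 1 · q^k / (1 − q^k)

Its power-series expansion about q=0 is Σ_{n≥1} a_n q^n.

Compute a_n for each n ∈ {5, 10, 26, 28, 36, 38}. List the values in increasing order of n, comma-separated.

q^5  k|5↦f(k): 1:1 5:1  a_5=2
[q^10] f(1)=1,f(2)=1,f(5)=1,f(10)=1 ⇒ 4
n=26: 1·26 2·13 13·2 26·1  f→[1+1+1+1]=4
d|28:{28,14,7,4,2,1}  Σf=1+1+1+1+1+1=6
q^36  k|36↦f(k): 36:1 18:1 12:1 9:1 6:1 4:1 3:1 2:1 1:1  a_36=9
q^38  k|38↦f(k): 1:1 2:1 19:1 38:1  a_38=4

2, 4, 4, 6, 9, 4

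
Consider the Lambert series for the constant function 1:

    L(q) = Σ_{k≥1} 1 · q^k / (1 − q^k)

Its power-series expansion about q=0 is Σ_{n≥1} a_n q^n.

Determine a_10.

q^10  k|10↦f(k): 1:1 2:1 5:1 10:1  a_10=4

a_10 = 4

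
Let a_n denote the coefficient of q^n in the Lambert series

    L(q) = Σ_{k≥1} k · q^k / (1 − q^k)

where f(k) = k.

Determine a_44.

q^44  k|44↦f(k): 1:1 2:2 4:4 11:11 22:22 44:44  a_44=84

a_44 = 84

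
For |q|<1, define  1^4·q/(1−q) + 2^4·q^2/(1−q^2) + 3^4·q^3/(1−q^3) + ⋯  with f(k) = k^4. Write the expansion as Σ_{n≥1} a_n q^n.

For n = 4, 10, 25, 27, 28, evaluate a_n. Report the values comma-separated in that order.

[q^4] f(1)=1,f(2)=16,f(4)=256 ⇒ 273
d|10:{10,5,2,1}  Σf=10000+625+16+1=10642
n=25: 1·25 5·5 25·1  f→[1+625+390625]=391251
d|27:{1,3,9,27}  Σf=1+81+6561+531441=538084
q^28  k|28↦f(k): 28:614656 14:38416 7:2401 4:256 2:16 1:1  a_28=655746

273, 10642, 391251, 538084, 655746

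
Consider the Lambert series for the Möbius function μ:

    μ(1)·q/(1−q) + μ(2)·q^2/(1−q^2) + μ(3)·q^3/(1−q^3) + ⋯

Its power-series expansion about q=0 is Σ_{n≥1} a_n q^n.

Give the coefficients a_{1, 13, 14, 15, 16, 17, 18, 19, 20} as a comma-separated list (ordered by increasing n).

1, 0, 0, 0, 0, 0, 0, 0, 0

d|1:{1}  Σμ=1=1
q^13  k|13↦μ(k): 1:1 13:-1  a_13=0
n=14: 1·14 2·7 7·2 14·1  μ→[1+(-1)+(-1)+1]=0
n=15: 15·1 5·3 3·5 1·15  μ→[1+(-1)+(-1)+1]=0
[q^16] μ(1)=1,μ(2)=-1,μ(4)=0,μ(8)=0,μ(16)=0 ⇒ 0
q^17  k|17↦μ(k): 17:-1 1:1  a_17=0
n=18: 1·18 2·9 3·6 6·3 9·2 18·1  μ→[1+(-1)+(-1)+1+0+0]=0
q^19  k|19↦μ(k): 19:-1 1:1  a_19=0
n=20: 20·1 10·2 5·4 4·5 2·10 1·20  μ→[0+1+(-1)+0+(-1)+1]=0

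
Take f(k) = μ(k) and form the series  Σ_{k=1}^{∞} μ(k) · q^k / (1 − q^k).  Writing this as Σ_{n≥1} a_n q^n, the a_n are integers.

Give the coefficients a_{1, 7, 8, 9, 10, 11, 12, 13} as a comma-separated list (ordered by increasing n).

q^1  k|1↦μ(k): 1:1  a_1=1
d|7:{1,7}  Σμ=1+(-1)=0
[q^8] μ(1)=1,μ(2)=-1,μ(4)=0,μ(8)=0 ⇒ 0
n=9: 9·1 3·3 1·9  μ→[0+(-1)+1]=0
q^10  k|10↦μ(k): 1:1 2:-1 5:-1 10:1  a_10=0
q^11  k|11↦μ(k): 1:1 11:-1  a_11=0
[q^12] μ(1)=1,μ(2)=-1,μ(3)=-1,μ(4)=0,μ(6)=1,μ(12)=0 ⇒ 0
[q^13] μ(13)=-1,μ(1)=1 ⇒ 0

1, 0, 0, 0, 0, 0, 0, 0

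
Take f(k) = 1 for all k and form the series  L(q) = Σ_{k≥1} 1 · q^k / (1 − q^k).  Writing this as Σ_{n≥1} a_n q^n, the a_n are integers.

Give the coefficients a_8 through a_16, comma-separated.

q^8  k|8↦f(k): 8:1 4:1 2:1 1:1  a_8=4
q^9  k|9↦f(k): 1:1 3:1 9:1  a_9=3
d|10:{1,2,5,10}  Σf=1+1+1+1=4
d|11:{1,11}  Σf=1+1=2
[q^12] f(12)=1,f(6)=1,f(4)=1,f(3)=1,f(2)=1,f(1)=1 ⇒ 6
q^13  k|13↦f(k): 1:1 13:1  a_13=2
[q^14] f(1)=1,f(2)=1,f(7)=1,f(14)=1 ⇒ 4
[q^15] f(15)=1,f(5)=1,f(3)=1,f(1)=1 ⇒ 4
n=16: 1·16 2·8 4·4 8·2 16·1  f→[1+1+1+1+1]=5

4, 3, 4, 2, 6, 2, 4, 4, 5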